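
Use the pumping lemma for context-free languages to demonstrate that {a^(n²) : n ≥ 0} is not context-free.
Assume for contradiction that L is context-free, and let p ≥ 1 be the pumping length given by the pumping lemma for CFLs.
Choose s = a^(p²). Then s ∈ L and |s| = p² ≥ p.
By the CFL pumping lemma, s = uvxyz for some u, v, x, y, z with |vxy| ≤ p, |vy| ≥ 1, and uv^i xy^i z ∈ L for every i ≥ 0.
All symbols are a's, so only lengths matter: let k = |vy|, with 1 ≤ k ≤ |vxy| ≤ p.

Take i = 2: |uv²xy²z| = p² + k, and p² < p² + k ≤ p² + p < (p + 1)².
So the length lies strictly between consecutive squares and is not a perfect square; uv²xy²z ∉ L.

This contradicts the CFL pumping lemma, which requires uv^i xy^i z ∈ L for all i ≥ 0.
Hence L = {a^(n²) : n ≥ 0} is not context-free. ∎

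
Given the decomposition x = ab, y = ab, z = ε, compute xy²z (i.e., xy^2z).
ababab

Given x = 'ab', y = 'ab', z = '' and i = 2:

xy^2z = x + y·y·...·y (2 times) + z
       = 'ab' + 'ab'^2 + ''
       = 'ab' + 'abab' + ''
       = 'ababab'

The pumped string is 'ababab' with length 6.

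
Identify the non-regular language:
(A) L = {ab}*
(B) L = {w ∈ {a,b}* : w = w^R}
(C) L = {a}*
(B) {w ∈ {a,b}* : w = w^R}

(B) L = {w ∈ {a,b}* : w = w^R} is NOT regular.

The pumping lemma can be used to prove this:
After pumping, the string is no longer symmetric

The other languages are regular because they can be recognized by finite automata.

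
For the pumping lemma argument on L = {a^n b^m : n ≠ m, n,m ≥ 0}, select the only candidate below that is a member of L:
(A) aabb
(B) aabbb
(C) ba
(B) aabbb

The pumping lemma is applied to a string s that lies in L, so first check membership of each option:
- (A) aabb = a^2 b^2 has n = m = 2, so it is not in L ✗
- (B) aabbb = a^2 b^3 with 2 ≠ 3, so it is in L ✓
- (C) ba has an a after a b, so it is not of the form a^n b^m and is not in L ✗

Only (B) aabbb is in L, so it is the only candidate that could play the role of s.
(In a complete proof one picks s in terms of the pumping length p so that |s| ≥ p is guaranteed; a fixed string like aabbb illustrates the shape of such an s.)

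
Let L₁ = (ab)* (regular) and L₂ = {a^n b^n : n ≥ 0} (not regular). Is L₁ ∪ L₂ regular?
No — L₁ ∪ L₂ is not regular.

Let U = (ab)* ∪ {a^n b^n}. If U were regular, then U ∩ aa*bb* would be regular (closure under intersection with a regular language). But (ab)* ∩ aa*bb* = {ab} and {a^n b^n} ∩ aa*bb* = {a^n b^n : n ≥ 1}, so U ∩ aa*bb* = {a^n b^n : n ≥ 1}, which is not regular. Hence U is not regular.

Note that the bare facts "L₁ regular, L₂ non-regular" do not settle the question by themselves: the closure of regular languages under ∪, ∩, complement and difference applies only when BOTH operands are regular. With a non-regular operand the result can come out regular or non-regular depending on the specific languages, so one has to work out L₁ ∪ L₂ for this particular pair, as above.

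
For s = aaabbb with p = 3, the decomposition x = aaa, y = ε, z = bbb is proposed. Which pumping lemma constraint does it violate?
Violated: |y| > 0

The decomposition x = aaa, y = ε, z = bbb for s = aaabbb with p = 3
violates the constraint: |y| > 0

|y| = 0, but the pumping lemma requires |y| > 0 (y must be non-empty).

Pumping lemma constraints:
1. xyz = s (decomposition is valid)
2. |xy| ≤ p
3. |y| > 0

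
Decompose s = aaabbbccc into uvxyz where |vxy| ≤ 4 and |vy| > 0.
u='aa', v='a', x='bb', y='b', z='ccc'

For s = aaabbbccc with pumping length p = 4:

One valid decomposition:
- u = 'aa'
- v = 'a'
- x = 'bb'
- y = 'b'
- z = 'ccc'

Verification:
- uvxyz = 'aa' + 'a' + 'bb' + 'b' + 'ccc' = aaabbbccc ✓
- |vxy| = |'abbb'| = 4 ≤ 4 ✓
- |vy| = |'ab'| = 2 > 0 ✓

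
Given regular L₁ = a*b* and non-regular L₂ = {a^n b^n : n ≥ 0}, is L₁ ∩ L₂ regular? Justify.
No — L₁ ∩ L₂ is not regular.

Every string a^n b^n already lies in a*b*, so L₁ ∩ L₂ = {a^n b^n : n ≥ 0} = L₂ itself, which is the standard non-regular language (pump s = a^p b^p).

Note that the bare facts "L₁ regular, L₂ non-regular" do not settle the question by themselves: the closure of regular languages under ∪, ∩, complement and difference applies only when BOTH operands are regular. With a non-regular operand the result can come out regular or non-regular depending on the specific languages, so one has to work out L₁ ∩ L₂ for this particular pair, as above.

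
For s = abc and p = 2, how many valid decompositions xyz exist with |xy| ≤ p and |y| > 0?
3

For s = 'abc' with pumping length p = 2:

Constraints: |xy| ≤ 2, |y| > 0

Valid decompositions (|xy| ≤ p, |y| ≥ 1):
  • x='', y='a', z='bc'
  • x='a', y='b', z='c'
  • x='', y='ab', z='c'

Total count: 3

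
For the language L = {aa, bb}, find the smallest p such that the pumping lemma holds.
p = 3

For a finite language L, the pumping lemma holds vacuously if p > max|s| for s ∈ L.

The longest string in L = {aa, bb} has length 2.
If p = 3, then no string s ∈ L has |s| ≥ p, so the condition is vacuously true.

The minimum pumping length is p = 3.

Why no smaller p works: for any p ≤ 2, the longest string s ∈ L has |s| = 2 ≥ p, so it would
have to be pumpable; but pumping up (i = 2, 3, ...) produces ever longer strings, which cannot all lie in the
finite language L. So the pumping property fails for every p ≤ 2.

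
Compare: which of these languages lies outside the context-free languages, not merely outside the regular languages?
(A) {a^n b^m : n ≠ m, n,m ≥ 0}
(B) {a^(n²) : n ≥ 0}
(B) {a^(n²) : n ≥ 0}

(B) {a^(n²) : n ≥ 0} requires the CFL pumping lemma.

- {a^n b^m : n ≠ m, n,m ≥ 0} is context-free (but not regular)
  • Can be shown non-regular with the regular pumping lemma
  • After pumping a's, we can make n = m

- {a^(n²) : n ≥ 0} is NOT context-free
  • Requires the CFL pumping lemma to prove
  • Gaps between squares grow unboundedly

The CFL pumping lemma is "stronger" in that it can prove non-membership
in the larger class of context-free languages.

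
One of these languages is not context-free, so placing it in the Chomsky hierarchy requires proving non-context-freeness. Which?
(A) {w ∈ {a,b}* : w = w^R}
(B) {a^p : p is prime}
(B) {a^p : p is prime}

(B) {a^p : p is prime} requires the CFL pumping lemma.

- {w ∈ {a,b}* : w = w^R} is context-free (but not regular)
  • Can be shown non-regular with the regular pumping lemma
  • After pumping, the string is no longer symmetric

- {a^p : p is prime} is NOT context-free
  • Requires the CFL pumping lemma to prove
  • The CFL pumping lemma also fails because prime gaps are unbounded

The CFL pumping lemma is "stronger" in that it can prove non-membership
in the larger class of context-free languages.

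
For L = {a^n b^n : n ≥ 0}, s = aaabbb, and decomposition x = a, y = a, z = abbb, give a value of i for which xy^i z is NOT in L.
i = 0

xy⁰z = a · ε · abbb = aabbb; aabbb has 2 a's and 3 b's; 2 ≠ 3, so it is not in L.
(Other choices also work, e.g. i = 2, 3; only i = 1 is guaranteed to stay in L since xy¹z = s.)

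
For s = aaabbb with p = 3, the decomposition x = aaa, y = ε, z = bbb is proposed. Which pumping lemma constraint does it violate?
Violated: |y| > 0

The decomposition x = aaa, y = ε, z = bbb for s = aaabbb with p = 3
violates the constraint: |y| > 0

|y| = 0, but the pumping lemma requires |y| > 0 (y must be non-empty).

Pumping lemma constraints:
1. xyz = s (decomposition is valid)
2. |xy| ≤ p
3. |y| > 0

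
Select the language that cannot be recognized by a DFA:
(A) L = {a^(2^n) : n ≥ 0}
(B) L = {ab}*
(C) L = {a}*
(A) {a^(2^n) : n ≥ 0}

(A) L = {a^(2^n) : n ≥ 0} is NOT regular.

The pumping lemma can be used to prove this:
After pumping, length is no longer a power of 2

The other languages are regular because they can be recognized by finite automata.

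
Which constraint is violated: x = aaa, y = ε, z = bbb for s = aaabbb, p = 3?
Violated: |y| > 0

The decomposition x = aaa, y = ε, z = bbb for s = aaabbb with p = 3
violates the constraint: |y| > 0

|y| = 0, but the pumping lemma requires |y| > 0 (y must be non-empty).

Pumping lemma constraints:
1. xyz = s (decomposition is valid)
2. |xy| ≤ p
3. |y| > 0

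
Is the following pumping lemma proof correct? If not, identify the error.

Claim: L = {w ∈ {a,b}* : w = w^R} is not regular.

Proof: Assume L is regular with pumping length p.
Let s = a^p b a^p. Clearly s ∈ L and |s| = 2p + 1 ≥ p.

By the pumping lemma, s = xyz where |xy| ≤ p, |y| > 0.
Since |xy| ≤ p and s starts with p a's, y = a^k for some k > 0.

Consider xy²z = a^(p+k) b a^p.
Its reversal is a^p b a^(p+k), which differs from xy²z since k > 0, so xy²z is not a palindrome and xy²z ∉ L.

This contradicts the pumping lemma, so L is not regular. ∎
The proof is correct.

This proof is valid because:
1. s = a^p b a^p is in L and is chosen in terms of p, so |s| ≥ p holds for every p
2. The decomposition analysis is correct: |xy| ≤ p forces y to lie inside the leading a's
3. The contradiction is valid: a^(p+k) b a^p has more a's before the b than after it, so it is not a palindrome
4. The conclusion follows logically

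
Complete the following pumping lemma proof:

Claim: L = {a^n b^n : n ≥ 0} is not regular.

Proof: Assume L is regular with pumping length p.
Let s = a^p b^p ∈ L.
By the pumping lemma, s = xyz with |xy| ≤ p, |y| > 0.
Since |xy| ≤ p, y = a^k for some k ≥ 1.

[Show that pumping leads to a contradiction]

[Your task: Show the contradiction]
Consider xy²z = a^(p+k) b^p.

Since k ≥ 1, we have p + k > p.
So xy²z has more a's than b's: (p+k) a's vs p b's.
This means xy²z ∉ L because a^n b^n requires equal counts.

This contradicts the pumping lemma which states xy²z ∈ L.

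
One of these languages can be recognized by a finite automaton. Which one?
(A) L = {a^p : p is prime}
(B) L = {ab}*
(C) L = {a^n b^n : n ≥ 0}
(B) {ab}*

(B) L = {ab}* is regular.

This can be recognized by a finite automaton (DFA/NFA).
Regular expressions like {ab}* define regular languages.

The other choices are not regular:
- {a^p : p is prime}: After pumping, the length becomes composite
- {a^n b^n : n ≥ 0}: After pumping, the number of a's and b's become unequal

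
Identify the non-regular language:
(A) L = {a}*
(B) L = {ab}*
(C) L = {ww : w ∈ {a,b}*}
(C) {ww : w ∈ {a,b}*}

(C) L = {ww : w ∈ {a,b}*} is NOT regular.

The pumping lemma can be used to prove this:
After pumping, the two halves no longer match

The other languages are regular because they can be recognized by finite automata.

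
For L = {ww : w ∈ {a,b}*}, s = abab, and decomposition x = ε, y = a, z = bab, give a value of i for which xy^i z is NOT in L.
i = 3

xy³z = ε · aaa · bab = aaabab; aaabab has length 6; its halves are aaa and bab, which differ, so it is not in L.
(Other choices also work, e.g. i = 0, 2; only i = 1 is guaranteed to stay in L since xy¹z = s.)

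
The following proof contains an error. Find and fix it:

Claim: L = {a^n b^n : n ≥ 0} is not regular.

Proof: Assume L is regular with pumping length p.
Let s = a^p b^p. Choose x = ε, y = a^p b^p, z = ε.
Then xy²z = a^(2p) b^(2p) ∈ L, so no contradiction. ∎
Error: The decomposition violates |xy| ≤ p. With y = a^p b^p, |xy| = |y| = 2p > p. (The proof also miscomputes xy²z, which would be a^p b^p a^p b^p rather than a^(2p) b^(2p), and it wrongly treats one harmless decomposition as settling the matter — the prover does not get to choose the decomposition.)

Correction: The pumping lemma requires |xy| ≤ p, and the argument must handle every decomposition satisfying |xy| ≤ p, |y| ≥ 1. Since s starts with p a's, any such y consists only of a's, say y = a^k with k ≥ 1. Then xy²z = a^(p+k) b^p has unequal numbers of a's and b's, so xy²z ∉ L — the required contradiction.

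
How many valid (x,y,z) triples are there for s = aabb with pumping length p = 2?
3

For s = 'aabb' with pumping length p = 2:

Constraints: |xy| ≤ 2, |y| > 0

Valid decompositions (|xy| ≤ p, |y| ≥ 1):
  • x='', y='a', z='abb'
  • x='a', y='a', z='bb'
  • x='', y='aa', z='bb'

Total count: 3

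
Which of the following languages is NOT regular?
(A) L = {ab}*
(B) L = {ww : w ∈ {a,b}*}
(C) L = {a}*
(B) {ww : w ∈ {a,b}*}

(B) L = {ww : w ∈ {a,b}*} is NOT regular.

The pumping lemma can be used to prove this:
After pumping, the two halves no longer match

The other languages are regular because they can be recognized by finite automata.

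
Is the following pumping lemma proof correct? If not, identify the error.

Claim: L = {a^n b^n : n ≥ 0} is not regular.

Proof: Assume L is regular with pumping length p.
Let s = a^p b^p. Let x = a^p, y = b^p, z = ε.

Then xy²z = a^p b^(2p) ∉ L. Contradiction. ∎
The proof is INCORRECT.

Error: The decomposition violates |xy| ≤ p.
With x = a^p and y = b^p, we have |xy| = 2p > p.
The pumping lemma requires |xy| ≤ p, so y must be within the first p characters.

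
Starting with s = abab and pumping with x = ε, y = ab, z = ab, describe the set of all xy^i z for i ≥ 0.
{xy^i z : i ≥ 0} = {(ab)^(i+1) : i ≥ 0} = {ab, abab, ababab, ...}

With x = ε, y = ab, z = ab: Pumping 'ab' gives strings of alternating a's and b's.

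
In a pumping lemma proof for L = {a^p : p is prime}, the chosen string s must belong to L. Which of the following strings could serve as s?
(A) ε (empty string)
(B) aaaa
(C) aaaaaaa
(C) aaaaaaa

The pumping lemma is applied to a string s that lies in L, so first check membership of each option:
- (A) ε has length 0, which is not prime, so it is not in L ✗
- (B) aaaa has length 4 = 2 × 2, which is not prime, so it is not in L ✗
- (C) aaaaaaa has length 7, which is prime, so it is in L ✓

Only (C) aaaaaaa is in L, so it is the only candidate that could play the role of s.
(In a complete proof one picks s in terms of the pumping length p so that |s| ≥ p is guaranteed; a fixed string like aaaaaaa illustrates the shape of such an s.)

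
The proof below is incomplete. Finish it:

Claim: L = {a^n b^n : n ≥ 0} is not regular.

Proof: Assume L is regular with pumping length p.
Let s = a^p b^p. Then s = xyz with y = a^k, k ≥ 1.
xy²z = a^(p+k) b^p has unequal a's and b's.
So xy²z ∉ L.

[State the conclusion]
This contradicts the pumping lemma for regular languages,
which guarantees xy^i z ∈ L for all i ≥ 0.

Since our assumption that L is regular leads to a contradiction,
we conclude that L = {a^n b^n : n ≥ 0} is NOT regular. ∎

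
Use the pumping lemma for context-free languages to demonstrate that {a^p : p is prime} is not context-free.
Assume for contradiction that L is context-free, and let p ≥ 1 be the pumping length given by the pumping lemma for CFLs.
Choose a prime q with q ≥ p and let s = a^q. Then s ∈ L and |s| = q ≥ p.
By the CFL pumping lemma, s = uvxyz for some u, v, x, y, z with |vxy| ≤ p, |vy| ≥ 1, and uv^i xy^i z ∈ L for every i ≥ 0.
All symbols are a's, so only lengths matter: let k = |vy|, with 1 ≤ k ≤ p. Then |uv^i xy^i z| = q + (i − 1)k.

Take i = q + 1: the length is q + qk = q(k + 1).
Both factors satisfy q ≥ 2 and k + 1 ≥ 2, so q(k + 1) is composite and uv^(q+1) xy^(q+1) z ∉ L.

This contradicts the CFL pumping lemma, which requires uv^i xy^i z ∈ L for all i ≥ 0.
Hence L = {a^p : p is prime} is not context-free. ∎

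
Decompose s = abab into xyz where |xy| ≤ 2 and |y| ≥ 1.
x = 'a', y = 'b', z = 'ab'

For s = abab and p = 2, one valid decomposition is:
- x = 'a' (length 1)
- y = 'b' (length 1)
- z = 'ab' (length 2)

Verification:
- xyz = 'a' + 'b' + 'ab' = abab ✓
- |xy| = 2 ≤ 2 ✓
- |y| = 1 > 0 ✓

All pumping lemma constraints are satisfied.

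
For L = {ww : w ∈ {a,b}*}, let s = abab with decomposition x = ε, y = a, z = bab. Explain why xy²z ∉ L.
xy²z = aabab ∉ L

Pumping with i = 2 replaces y = a by y² = aa:
- Original: s = xyz = abab; abab splits into halves ab · ab, which are equal, so it is in L (w = ab)
- Pumped: xy²z = ε · aa · bab = aabab
- aabab has odd length 5, so it cannot be written as ww and is not in L

The pumping lemma would require xy²z ∈ L, so this decomposition yields a contradiction.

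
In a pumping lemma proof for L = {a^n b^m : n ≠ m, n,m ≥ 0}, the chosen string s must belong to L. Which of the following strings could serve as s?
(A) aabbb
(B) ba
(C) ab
(A) aabbb

The pumping lemma is applied to a string s that lies in L, so first check membership of each option:
- (A) aabbb = a^2 b^3 with 2 ≠ 3, so it is in L ✓
- (B) ba has an a after a b, so it is not of the form a^n b^m and is not in L ✗
- (C) ab = a^1 b^1 has n = m = 1, so it is not in L ✗

Only (A) aabbb is in L, so it is the only candidate that could play the role of s.
(In a complete proof one picks s in terms of the pumping length p so that |s| ≥ p is guaranteed; a fixed string like aabbb illustrates the shape of such an s.)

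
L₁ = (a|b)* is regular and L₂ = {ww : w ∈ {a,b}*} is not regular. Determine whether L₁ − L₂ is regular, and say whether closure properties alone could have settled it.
No — L₁ − L₂ is not regular.

L₁ − L₂ is the complement of {ww} within {a,b}*. If it were regular, its complement {ww} would be regular as well (regular languages are closed under complement) — contradiction. So L₁ − L₂ is not regular.

Note that the bare facts "L₁ regular, L₂ non-regular" do not settle the question by themselves: the closure of regular languages under ∪, ∩, complement and difference applies only when BOTH operands are regular. With a non-regular operand the result can come out regular or non-regular depending on the specific languages, so one has to work out L₁ − L₂ for this particular pair, as above.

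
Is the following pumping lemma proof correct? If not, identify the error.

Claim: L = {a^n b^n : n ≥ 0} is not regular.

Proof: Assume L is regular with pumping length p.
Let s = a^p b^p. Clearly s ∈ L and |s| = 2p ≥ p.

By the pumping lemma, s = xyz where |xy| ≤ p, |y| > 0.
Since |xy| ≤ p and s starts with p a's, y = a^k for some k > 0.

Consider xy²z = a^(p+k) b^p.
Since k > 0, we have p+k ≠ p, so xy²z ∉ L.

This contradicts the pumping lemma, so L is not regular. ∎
The proof is correct.

This proof is valid because:
1. The string s = a^p b^p is correctly in L
2. The decomposition analysis is correct: y must consist only of a's
3. The contradiction is valid: pumping increases a's but not b's
4. The conclusion follows logically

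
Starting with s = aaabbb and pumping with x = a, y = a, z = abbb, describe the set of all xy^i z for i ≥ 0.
{xy^i z : i ≥ 0} = {a^(2+i) b^3 : i ≥ 0} = {aabbb, aaabbb, aaaabbb, ...}

With x = a, y = a, z = abbb: Starting with aaabbb and pumping the second 'a', we get strings with 2+i a's followed by 3 b's for i = 0, 1, 2, ...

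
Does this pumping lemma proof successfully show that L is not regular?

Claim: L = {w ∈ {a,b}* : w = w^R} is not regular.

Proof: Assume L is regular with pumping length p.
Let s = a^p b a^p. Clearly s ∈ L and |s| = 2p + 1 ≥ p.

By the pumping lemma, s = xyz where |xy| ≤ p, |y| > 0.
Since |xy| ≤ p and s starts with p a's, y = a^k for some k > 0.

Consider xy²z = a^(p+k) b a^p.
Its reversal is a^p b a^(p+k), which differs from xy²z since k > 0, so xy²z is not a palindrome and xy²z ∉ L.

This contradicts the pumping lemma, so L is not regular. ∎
The proof is correct.

This proof is valid because:
1. s = a^p b a^p is in L and is chosen in terms of p, so |s| ≥ p holds for every p
2. The decomposition analysis is correct: |xy| ≤ p forces y to lie inside the leading a's
3. The contradiction is valid: a^(p+k) b a^p has more a's before the b than after it, so it is not a palindrome
4. The conclusion follows logically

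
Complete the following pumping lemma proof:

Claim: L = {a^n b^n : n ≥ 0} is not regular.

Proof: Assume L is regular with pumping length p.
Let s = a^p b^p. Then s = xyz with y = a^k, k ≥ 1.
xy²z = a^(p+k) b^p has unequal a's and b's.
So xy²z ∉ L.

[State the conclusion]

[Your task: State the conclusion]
This contradicts the pumping lemma for regular languages,
which guarantees xy^i z ∈ L for all i ≥ 0.

Since our assumption that L is regular leads to a contradiction,
we conclude that L = {a^n b^n : n ≥ 0} is NOT regular. ∎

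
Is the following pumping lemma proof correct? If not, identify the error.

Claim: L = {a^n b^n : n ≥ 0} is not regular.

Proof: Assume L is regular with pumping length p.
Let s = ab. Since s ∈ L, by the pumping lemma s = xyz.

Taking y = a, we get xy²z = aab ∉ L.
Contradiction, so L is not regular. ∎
The proof is INCORRECT.

Error: The string s = ab may be shorter than p.
The pumping lemma only applies to strings with |s| ≥ p, and p is not under our control.
We must choose s in terms of p, e.g. s = a^p b^p, to ensure |s| ≥ p.
(The proof also fixes one particular y; a valid argument must handle every decomposition with |xy| ≤ p and |y| ≥ 1 — for s = a^p b^p this forces y = a^k, and then xy²z = a^(p+k) b^p ∉ L.)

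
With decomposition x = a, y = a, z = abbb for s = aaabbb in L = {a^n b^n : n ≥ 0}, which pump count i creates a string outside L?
i = 0

xy⁰z = a · ε · abbb = aabbb; aabbb has 2 a's and 3 b's; 2 ≠ 3, so it is not in L.
(Other choices also work, e.g. i = 2, 3; only i = 1 is guaranteed to stay in L since xy¹z = s.)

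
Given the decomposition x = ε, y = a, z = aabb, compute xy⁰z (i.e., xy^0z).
aabb

Given x = '', y = 'a', z = 'aabb' and i = 0:

xy^0z = x + y·y·...·y (0 times) + z
       = '' + 'a'^0 + 'aabb'
       = '' + '' + 'aabb'
       = 'aabb'

The pumped string is 'aabb' with length 4.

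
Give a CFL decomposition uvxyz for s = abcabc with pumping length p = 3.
u='ab', v='c', x='a', y='b', z='c'

For s = abcabc with pumping length p = 3:

One valid decomposition:
- u = 'ab'
- v = 'c'
- x = 'a'
- y = 'b'
- z = 'c'

Verification:
- uvxyz = 'ab' + 'c' + 'a' + 'b' + 'c' = abcabc ✓
- |vxy| = |'cab'| = 3 ≤ 3 ✓
- |vy| = |'cb'| = 2 > 0 ✓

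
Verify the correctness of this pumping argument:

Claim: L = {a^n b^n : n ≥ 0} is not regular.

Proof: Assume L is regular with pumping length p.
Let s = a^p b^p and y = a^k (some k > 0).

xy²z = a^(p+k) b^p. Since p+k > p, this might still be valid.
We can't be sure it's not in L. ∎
The proof is INCORRECT.

Error: The conclusion is wrong.
xy²z = a^(p+k) b^p is definitely NOT in L because the number of a's (p+k) ≠ number of b's (p).
The proof incorrectly doubts what is actually a valid contradiction.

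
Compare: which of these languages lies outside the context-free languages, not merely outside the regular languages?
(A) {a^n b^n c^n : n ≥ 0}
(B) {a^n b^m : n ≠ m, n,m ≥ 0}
(A) {a^n b^n c^n : n ≥ 0}

(A) {a^n b^n c^n : n ≥ 0} requires the CFL pumping lemma.

- {a^n b^m : n ≠ m, n,m ≥ 0} is context-free (but not regular)
  • Can be shown non-regular with the regular pumping lemma
  • After pumping a's, we can make n = m

- {a^n b^n c^n : n ≥ 0} is NOT context-free
  • Requires the CFL pumping lemma to prove
  • Cannot maintain three equal counts simultaneously

The CFL pumping lemma is "stronger" in that it can prove non-membership
in the larger class of context-free languages.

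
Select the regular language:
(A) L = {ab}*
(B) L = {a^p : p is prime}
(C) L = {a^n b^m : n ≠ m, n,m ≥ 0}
(A) {ab}*

(A) L = {ab}* is regular.

This can be recognized by a finite automaton (DFA/NFA).
Regular expressions like {ab}* define regular languages.

The other choices are not regular:
- {a^p : p is prime}: After pumping, the length becomes composite
- {a^n b^m : n ≠ m, n,m ≥ 0}: After pumping a's, we can make n = m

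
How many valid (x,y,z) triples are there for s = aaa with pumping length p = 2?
3

For s = 'aaa' with pumping length p = 2:

Constraints: |xy| ≤ 2, |y| > 0

Valid decompositions (|xy| ≤ p, |y| ≥ 1):
  • x='', y='a', z='aa'
  • x='a', y='a', z='a'
  • x='', y='aa', z='a'

Total count: 3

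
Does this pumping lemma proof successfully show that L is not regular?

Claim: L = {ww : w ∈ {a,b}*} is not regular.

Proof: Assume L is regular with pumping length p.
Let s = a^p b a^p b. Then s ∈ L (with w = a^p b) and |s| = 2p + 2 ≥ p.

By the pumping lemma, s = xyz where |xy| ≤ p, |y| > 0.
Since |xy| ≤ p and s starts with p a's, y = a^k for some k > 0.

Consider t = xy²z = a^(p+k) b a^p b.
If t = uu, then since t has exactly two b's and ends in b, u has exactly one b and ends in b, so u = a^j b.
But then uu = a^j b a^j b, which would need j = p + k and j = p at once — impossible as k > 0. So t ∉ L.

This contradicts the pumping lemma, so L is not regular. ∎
The proof is correct.

This proof is valid because:
1. s = a^p b a^p b is in L and is chosen in terms of p, so |s| ≥ p holds for every p
2. The decomposition analysis is correct: |xy| ≤ p forces y to lie inside the leading a's
3. The contradiction is valid: the argument shows a^(p+k) b a^p b cannot be split into two equal halves
4. The conclusion follows logically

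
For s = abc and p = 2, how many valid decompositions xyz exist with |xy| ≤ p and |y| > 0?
3

For s = 'abc' with pumping length p = 2:

Constraints: |xy| ≤ 2, |y| > 0

Valid decompositions (|xy| ≤ p, |y| ≥ 1):
  • x='', y='a', z='bc'
  • x='a', y='b', z='c'
  • x='', y='ab', z='c'

Total count: 3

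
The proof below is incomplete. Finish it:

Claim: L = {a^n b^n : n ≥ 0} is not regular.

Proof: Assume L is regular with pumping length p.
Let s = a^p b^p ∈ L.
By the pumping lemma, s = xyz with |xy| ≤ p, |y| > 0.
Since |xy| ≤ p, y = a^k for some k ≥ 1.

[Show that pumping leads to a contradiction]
Consider xy²z = a^(p+k) b^p.

Since k ≥ 1, we have p + k > p.
So xy²z has more a's than b's: (p+k) a's vs p b's.
This means xy²z ∉ L because a^n b^n requires equal counts.

This contradicts the pumping lemma which states xy²z ∈ L.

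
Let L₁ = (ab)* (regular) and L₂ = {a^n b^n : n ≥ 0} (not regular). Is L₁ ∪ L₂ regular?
No — L₁ ∪ L₂ is not regular.

Let U = (ab)* ∪ {a^n b^n}. If U were regular, then U ∩ aa*bb* would be regular (closure under intersection with a regular language). But (ab)* ∩ aa*bb* = {ab} and {a^n b^n} ∩ aa*bb* = {a^n b^n : n ≥ 1}, so U ∩ aa*bb* = {a^n b^n : n ≥ 1}, which is not regular. Hence U is not regular.

Note that the bare facts "L₁ regular, L₂ non-regular" do not settle the question by themselves: the closure of regular languages under ∪, ∩, complement and difference applies only when BOTH operands are regular. With a non-regular operand the result can come out regular or non-regular depending on the specific languages, so one has to work out L₁ ∪ L₂ for this particular pair, as above.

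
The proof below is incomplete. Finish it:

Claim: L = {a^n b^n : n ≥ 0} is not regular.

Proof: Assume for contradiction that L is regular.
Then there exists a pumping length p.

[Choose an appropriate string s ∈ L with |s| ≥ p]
s = a^p b^p

This string is in L (has equal a's and b's) and has length 2p ≥ p.
Any decomposition xyz with |xy| ≤ p means y consists only of a's,
so pumping will unbalance the counts.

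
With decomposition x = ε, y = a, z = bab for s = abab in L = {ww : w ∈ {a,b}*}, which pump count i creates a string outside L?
i = 3

xy³z = ε · aaa · bab = aaabab; aaabab has length 6; its halves are aaa and bab, which differ, so it is not in L.
(Other choices also work, e.g. i = 0, 2; only i = 1 is guaranteed to stay in L since xy¹z = s.)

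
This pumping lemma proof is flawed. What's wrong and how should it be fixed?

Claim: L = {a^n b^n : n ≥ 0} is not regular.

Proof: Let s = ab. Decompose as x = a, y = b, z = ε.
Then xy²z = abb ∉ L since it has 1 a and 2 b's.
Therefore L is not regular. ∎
Error: The string s = ab might be shorter than the pumping length p.

Correction: Choose s = a^p b^p to ensure |s| ≥ p. Also, the decomposition is wrong: with |xy| ≤ p, y cannot include b's when s starts with p a's.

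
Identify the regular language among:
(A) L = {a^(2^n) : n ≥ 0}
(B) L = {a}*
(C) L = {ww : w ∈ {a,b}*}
(B) {a}*

(B) L = {a}* is regular.

This can be recognized by a finite automaton (DFA/NFA).
Regular expressions like {a}* define regular languages.

The other choices are not regular:
- {ww : w ∈ {a,b}*}: After pumping, the two halves no longer match
- {a^(2^n) : n ≥ 0}: After pumping, length is no longer a power of 2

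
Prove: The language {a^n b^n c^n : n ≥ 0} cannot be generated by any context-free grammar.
Assume for contradiction that L is context-free, and let p ≥ 1 be the pumping length given by the pumping lemma for CFLs.
Choose s = a^p b^p c^p. Then s ∈ L and |s| = 3p ≥ p.
By the CFL pumping lemma, s = uvxyz for some u, v, x, y, z with |vxy| ≤ p, |vy| ≥ 1, and uv^i xy^i z ∈ L for every i ≥ 0.

Because |vxy| ≤ p, the window vxy cannot contain both an a and a c: any substring of s containing both must include the entire block b^p plus at least one a and one c, so it has length ≥ p + 2 > p.
Hence at least one of the letters a, c does not occur in vy at all.

Take i = 0: the string uxz is obtained from s by deleting |vy| ≥ 1 symbols, so |uxz| = 3p − |vy| < 3p.
But the letter (a or c) that does not occur in vy still occurs exactly p times in uxz. Every string of L with exactly p copies of some letter is a^p b^p c^p, of length 3p. Since |uxz| < 3p, uxz ∉ L.

This contradicts the CFL pumping lemma, which requires uv^i xy^i z ∈ L for all i ≥ 0.
Hence L = {a^n b^n c^n : n ≥ 0} is not context-free. ∎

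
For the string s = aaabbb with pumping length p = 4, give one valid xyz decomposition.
x = '', y = 'aaab', z = 'bb'

For s = aaabbb and p = 4, one valid decomposition is:
- x = '' (length 0)
- y = 'aaab' (length 4)
- z = 'bb' (length 2)

Verification:
- xyz = '' + 'aaab' + 'bb' = aaabbb ✓
- |xy| = 4 ≤ 4 ✓
- |y| = 4 > 0 ✓

All pumping lemma constraints are satisfied.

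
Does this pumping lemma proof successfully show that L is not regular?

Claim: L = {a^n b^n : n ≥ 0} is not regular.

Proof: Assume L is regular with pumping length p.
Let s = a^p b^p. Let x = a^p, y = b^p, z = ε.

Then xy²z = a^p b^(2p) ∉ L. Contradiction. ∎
The proof is INCORRECT.

Error: The decomposition violates |xy| ≤ p.
With x = a^p and y = b^p, we have |xy| = 2p > p.
The pumping lemma requires |xy| ≤ p, so y must be within the first p characters.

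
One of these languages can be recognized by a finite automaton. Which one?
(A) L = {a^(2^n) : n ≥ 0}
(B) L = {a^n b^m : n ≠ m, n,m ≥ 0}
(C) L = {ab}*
(C) {ab}*

(C) L = {ab}* is regular.

This can be recognized by a finite automaton (DFA/NFA).
Regular expressions like {ab}* define regular languages.

The other choices are not regular:
- {a^n b^m : n ≠ m, n,m ≥ 0}: After pumping a's, we can make n = m
- {a^(2^n) : n ≥ 0}: After pumping, length is no longer a power of 2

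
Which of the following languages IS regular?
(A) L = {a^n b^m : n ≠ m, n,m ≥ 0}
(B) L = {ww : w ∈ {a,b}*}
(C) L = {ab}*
(C) {ab}*

(C) L = {ab}* is regular.

This can be recognized by a finite automaton (DFA/NFA).
Regular expressions like {ab}* define regular languages.

The other choices are not regular:
- {a^n b^m : n ≠ m, n,m ≥ 0}: After pumping a's, we can make n = m
- {ww : w ∈ {a,b}*}: After pumping, the two halves no longer match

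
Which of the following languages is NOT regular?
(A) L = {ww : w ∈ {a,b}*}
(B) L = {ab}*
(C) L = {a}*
(A) {ww : w ∈ {a,b}*}

(A) L = {ww : w ∈ {a,b}*} is NOT regular.

The pumping lemma can be used to prove this:
After pumping, the two halves no longer match

The other languages are regular because they can be recognized by finite automata.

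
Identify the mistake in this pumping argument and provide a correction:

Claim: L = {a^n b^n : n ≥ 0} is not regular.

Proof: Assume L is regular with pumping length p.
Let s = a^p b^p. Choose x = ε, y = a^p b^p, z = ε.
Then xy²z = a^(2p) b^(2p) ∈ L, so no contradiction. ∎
Error: The decomposition violates |xy| ≤ p. With y = a^p b^p, |xy| = |y| = 2p > p. (The proof also miscomputes xy²z, which would be a^p b^p a^p b^p rather than a^(2p) b^(2p), and it wrongly treats one harmless decomposition as settling the matter — the prover does not get to choose the decomposition.)

Correction: The pumping lemma requires |xy| ≤ p, and the argument must handle every decomposition satisfying |xy| ≤ p, |y| ≥ 1. Since s starts with p a's, any such y consists only of a's, say y = a^k with k ≥ 1. Then xy²z = a^(p+k) b^p has unequal numbers of a's and b's, so xy²z ∉ L — the required contradiction.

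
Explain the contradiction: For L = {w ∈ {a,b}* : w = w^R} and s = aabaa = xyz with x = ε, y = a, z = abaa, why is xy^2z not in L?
xy²z = aaabaa ∉ L

Pumping with i = 2 replaces y = a by y² = aa:
- Original: s = xyz = aabaa; aabaa reversed is aabaa, the same string, so it is a palindrome and is in L
- Pumped: xy²z = ε · aa · abaa = aaabaa
- aaabaa reversed is aabaaa ≠ aaabaa, so it is not a palindrome and is not in L

The pumping lemma would require xy²z ∈ L, so this decomposition yields a contradiction.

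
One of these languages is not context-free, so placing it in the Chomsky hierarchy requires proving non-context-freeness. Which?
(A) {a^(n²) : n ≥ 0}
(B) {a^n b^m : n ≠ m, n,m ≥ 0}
(A) {a^(n²) : n ≥ 0}

(A) {a^(n²) : n ≥ 0} requires the CFL pumping lemma.

- {a^n b^m : n ≠ m, n,m ≥ 0} is context-free (but not regular)
  • Can be shown non-regular with the regular pumping lemma
  • After pumping a's, we can make n = m

- {a^(n²) : n ≥ 0} is NOT context-free
  • Requires the CFL pumping lemma to prove
  • Gaps between squares grow unboundedly

The CFL pumping lemma is "stronger" in that it can prove non-membership
in the larger class of context-free languages.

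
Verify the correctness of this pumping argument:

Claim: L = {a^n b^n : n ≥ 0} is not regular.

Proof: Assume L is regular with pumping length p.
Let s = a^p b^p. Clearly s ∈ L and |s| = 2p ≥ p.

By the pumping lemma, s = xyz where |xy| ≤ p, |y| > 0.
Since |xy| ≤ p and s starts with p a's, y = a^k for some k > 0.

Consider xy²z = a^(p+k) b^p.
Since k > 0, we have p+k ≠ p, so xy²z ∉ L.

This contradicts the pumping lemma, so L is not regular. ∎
The proof is correct.

This proof is valid because:
1. The string s = a^p b^p is correctly in L
2. The decomposition analysis is correct: y must consist only of a's
3. The contradiction is valid: pumping increases a's but not b's
4. The conclusion follows logically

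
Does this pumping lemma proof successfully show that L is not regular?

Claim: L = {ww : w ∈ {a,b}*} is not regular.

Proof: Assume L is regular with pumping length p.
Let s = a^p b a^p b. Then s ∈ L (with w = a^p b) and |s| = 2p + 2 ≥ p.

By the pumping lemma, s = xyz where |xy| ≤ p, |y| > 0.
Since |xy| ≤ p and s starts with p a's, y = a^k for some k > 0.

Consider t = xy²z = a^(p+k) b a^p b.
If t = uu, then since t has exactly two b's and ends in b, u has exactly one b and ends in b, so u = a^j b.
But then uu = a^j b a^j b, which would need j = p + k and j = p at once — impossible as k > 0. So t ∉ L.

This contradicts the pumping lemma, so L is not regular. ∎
The proof is correct.

This proof is valid because:
1. s = a^p b a^p b is in L and is chosen in terms of p, so |s| ≥ p holds for every p
2. The decomposition analysis is correct: |xy| ≤ p forces y to lie inside the leading a's
3. The contradiction is valid: the argument shows a^(p+k) b a^p b cannot be split into two equal halves
4. The conclusion follows logically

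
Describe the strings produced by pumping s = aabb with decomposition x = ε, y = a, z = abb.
{xy^i z : i ≥ 0} = {a^(i+1) b^2 : i ≥ 0} = {abb, aabb, aaabb, ...}

With x = ε, y = a, z = abb: Starting with aabb and pumping the first 'a' (z = abb keeps the second 'a'), we get strings with i+1 a's followed by 2 b's for i = 0, 1, 2, ...; note bb is not produced because z always contributes one a.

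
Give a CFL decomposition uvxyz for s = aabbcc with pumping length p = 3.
u='aa', v='b', x='b', y='c', z='c'

For s = aabbcc with pumping length p = 3:

One valid decomposition:
- u = 'aa'
- v = 'b'
- x = 'b'
- y = 'c'
- z = 'c'

Verification:
- uvxyz = 'aa' + 'b' + 'b' + 'c' + 'c' = aabbcc ✓
- |vxy| = |'bbc'| = 3 ≤ 3 ✓
- |vy| = |'bc'| = 2 > 0 ✓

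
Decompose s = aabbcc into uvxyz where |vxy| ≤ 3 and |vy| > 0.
u='aa', v='b', x='b', y='c', z='c'

For s = aabbcc with pumping length p = 3:

One valid decomposition:
- u = 'aa'
- v = 'b'
- x = 'b'
- y = 'c'
- z = 'c'

Verification:
- uvxyz = 'aa' + 'b' + 'b' + 'c' + 'c' = aabbcc ✓
- |vxy| = |'bbc'| = 3 ≤ 3 ✓
- |vy| = |'bc'| = 2 > 0 ✓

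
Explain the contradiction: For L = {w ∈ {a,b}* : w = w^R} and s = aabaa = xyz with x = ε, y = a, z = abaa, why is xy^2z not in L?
xy²z = aaabaa ∉ L

Pumping with i = 2 replaces y = a by y² = aa:
- Original: s = xyz = aabaa; aabaa reversed is aabaa, the same string, so it is a palindrome and is in L
- Pumped: xy²z = ε · aa · abaa = aaabaa
- aaabaa reversed is aabaaa ≠ aaabaa, so it is not a palindrome and is not in L

The pumping lemma would require xy²z ∈ L, so this decomposition yields a contradiction.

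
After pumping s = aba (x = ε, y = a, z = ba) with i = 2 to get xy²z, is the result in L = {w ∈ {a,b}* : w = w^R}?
No

xy²z = ε · aa · ba = aaba.
aaba reversed is abaa ≠ aaba, so it is not a palindrome and is not in L.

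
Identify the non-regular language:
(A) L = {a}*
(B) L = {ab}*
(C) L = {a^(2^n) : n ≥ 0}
(C) {a^(2^n) : n ≥ 0}

(C) L = {a^(2^n) : n ≥ 0} is NOT regular.

The pumping lemma can be used to prove this:
After pumping, length is no longer a power of 2

The other languages are regular because they can be recognized by finite automata.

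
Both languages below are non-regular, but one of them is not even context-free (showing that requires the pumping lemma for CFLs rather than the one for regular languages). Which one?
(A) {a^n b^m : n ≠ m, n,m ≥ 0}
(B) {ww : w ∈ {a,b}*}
(B) {ww : w ∈ {a,b}*}

(B) {ww : w ∈ {a,b}*} requires the CFL pumping lemma.

- {a^n b^m : n ≠ m, n,m ≥ 0} is context-free (but not regular)
  • Can be shown non-regular with the regular pumping lemma
  • After pumping a's, we can make n = m

- {ww : w ∈ {a,b}*} is NOT context-free
  • Requires the CFL pumping lemma to prove
  • Cannot verify equality of two arbitrary substrings

The CFL pumping lemma is "stronger" in that it can prove non-membership
in the larger class of context-free languages.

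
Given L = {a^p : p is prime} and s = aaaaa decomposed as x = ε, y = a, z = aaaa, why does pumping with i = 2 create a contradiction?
xy²z = aaaaaa ∉ L

Pumping with i = 2 replaces y = a by y² = aa:
- Original: s = xyz = aaaaa; aaaaa has length 5, which is prime, so it is in L
- Pumped: xy²z = ε · aa · aaaa = aaaaaa
- aaaaaa has length 6 = 2 × 3, which is not prime, so it is not in L

The pumping lemma would require xy²z ∈ L, so this decomposition yields a contradiction.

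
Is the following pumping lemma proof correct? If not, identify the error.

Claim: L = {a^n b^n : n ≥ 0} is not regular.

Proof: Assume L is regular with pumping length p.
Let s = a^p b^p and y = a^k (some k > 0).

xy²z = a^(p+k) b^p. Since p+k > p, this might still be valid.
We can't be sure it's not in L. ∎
The proof is INCORRECT.

Error: The conclusion is wrong.
xy²z = a^(p+k) b^p is definitely NOT in L because the number of a's (p+k) ≠ number of b's (p).
The proof incorrectly doubts what is actually a valid contradiction.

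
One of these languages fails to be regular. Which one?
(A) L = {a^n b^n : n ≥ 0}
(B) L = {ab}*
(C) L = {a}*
(A) {a^n b^n : n ≥ 0}

(A) L = {a^n b^n : n ≥ 0} is NOT regular.

The pumping lemma can be used to prove this:
After pumping, the number of a's and b's become unequal

The other languages are regular because they can be recognized by finite automata.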